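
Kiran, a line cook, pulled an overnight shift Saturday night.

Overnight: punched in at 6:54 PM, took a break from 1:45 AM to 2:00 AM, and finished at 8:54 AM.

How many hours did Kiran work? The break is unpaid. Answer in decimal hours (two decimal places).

Overnight: 6:54 PM → midnight = 5 h 6 min; midnight → 8:54 AM = 8 h 54 min; span 14 h 0 min; less 15 min break → 13 h 45 min

13.75 hours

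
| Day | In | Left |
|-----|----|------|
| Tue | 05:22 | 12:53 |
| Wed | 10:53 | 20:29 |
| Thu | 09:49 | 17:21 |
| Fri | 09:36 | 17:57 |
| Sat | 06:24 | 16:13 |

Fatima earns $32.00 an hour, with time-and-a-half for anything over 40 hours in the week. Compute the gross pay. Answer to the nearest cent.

$1415.20

Tue: 05:22–12:53 = 7 h 31 min
Wed: 10:53–20:29 = 9 h 36 min
Thu: 09:49–17:21 = 7 h 32 min
Fri: 09:36–17:57 = 8 h 21 min
Sat: 06:24–16:13 = 9 h 49 min
Total worked: 42 h 49 min = 2569 min.
Regular 40 h 0 min = 2400 min at $32.00/h; overtime 2 h 49 min = 169 min at $48.00/h.
Pay = (2400 × $32.00 + 169 × $48.00) ÷ 60 = $1415.20.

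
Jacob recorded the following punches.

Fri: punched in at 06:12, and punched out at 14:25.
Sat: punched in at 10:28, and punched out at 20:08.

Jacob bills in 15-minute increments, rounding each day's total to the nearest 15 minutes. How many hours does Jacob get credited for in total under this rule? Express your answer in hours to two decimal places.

Fri: 06:12–14:25 = 8 h 13 min → rounds to 8 h 15 min
Sat: 10:28–20:08 = 9 h 40 min → rounds to 9 h 45 min
Total credited: 18 h 0 min.

18.00 hours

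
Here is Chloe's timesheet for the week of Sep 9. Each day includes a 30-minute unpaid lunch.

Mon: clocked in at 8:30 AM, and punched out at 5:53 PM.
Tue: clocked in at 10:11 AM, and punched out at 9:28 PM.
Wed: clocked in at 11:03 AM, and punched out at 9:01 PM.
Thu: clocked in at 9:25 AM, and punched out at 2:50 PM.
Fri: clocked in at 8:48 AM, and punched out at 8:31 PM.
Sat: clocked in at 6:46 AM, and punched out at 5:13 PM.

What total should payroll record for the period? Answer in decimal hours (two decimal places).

55.22 hours

Mon: 8:30 AM–5:53 PM = 9 h 23 min; less 30 min break → 8 h 53 min
Tue: 10:11 AM–9:28 PM = 11 h 17 min; less 30 min break → 10 h 47 min
Wed: 11:03 AM–9:01 PM = 9 h 58 min; less 30 min break → 9 h 28 min
Thu: 9:25 AM–2:50 PM = 5 h 25 min; less 30 min break → 4 h 55 min
Fri: 8:48 AM–8:31 PM = 11 h 43 min; less 30 min break → 11 h 13 min
Sat: 6:46 AM–5:13 PM = 10 h 27 min; less 30 min break → 9 h 57 min
Total: 8 h 53 min + 10 h 47 min + 9 h 28 min + 4 h 55 min + 11 h 13 min + 9 h 57 min = 55 h 13 min.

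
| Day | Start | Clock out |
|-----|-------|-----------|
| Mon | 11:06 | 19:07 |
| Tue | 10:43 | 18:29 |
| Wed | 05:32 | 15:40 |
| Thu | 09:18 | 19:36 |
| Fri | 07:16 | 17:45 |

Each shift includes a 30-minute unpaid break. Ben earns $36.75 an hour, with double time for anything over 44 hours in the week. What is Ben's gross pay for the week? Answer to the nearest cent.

Mon: 11:06–19:07 = 8 h 1 min; less 30 min break → 7 h 31 min
Tue: 10:43–18:29 = 7 h 46 min; less 30 min break → 7 h 16 min
Wed: 05:32–15:40 = 10 h 8 min; less 30 min break → 9 h 38 min
Thu: 09:18–19:36 = 10 h 18 min; less 30 min break → 9 h 48 min
Fri: 07:16–17:45 = 10 h 29 min; less 30 min break → 9 h 59 min
Total worked: 44 h 12 min = 2652 min.
Regular 44 h 0 min = 2640 min at $36.75/h; overtime 0 h 12 min = 12 min at $73.50/h.
Pay = (2640 × $36.75 + 12 × $73.50) ÷ 60 = $1631.70.

$1631.70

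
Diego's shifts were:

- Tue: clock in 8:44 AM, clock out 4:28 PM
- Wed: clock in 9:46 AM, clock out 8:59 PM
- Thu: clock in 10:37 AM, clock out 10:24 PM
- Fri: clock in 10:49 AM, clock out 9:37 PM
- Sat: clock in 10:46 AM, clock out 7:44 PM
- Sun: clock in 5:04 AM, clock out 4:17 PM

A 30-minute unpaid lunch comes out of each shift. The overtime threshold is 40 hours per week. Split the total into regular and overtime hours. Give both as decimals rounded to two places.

Tue: 8:44 AM–4:28 PM = 7 h 44 min; less 30 min break → 7 h 14 min
Wed: 9:46 AM–8:59 PM = 11 h 13 min; less 30 min break → 10 h 43 min
Thu: 10:37 AM–10:24 PM = 11 h 47 min; less 30 min break → 11 h 17 min
Fri: 10:49 AM–9:37 PM = 10 h 48 min; less 30 min break → 10 h 18 min
Sat: 10:46 AM–7:44 PM = 8 h 58 min; less 30 min break → 8 h 28 min
Sun: 5:04 AM–4:17 PM = 11 h 13 min; less 30 min break → 10 h 43 min
Total worked: 58 h 43 min = 58.72 h.
Threshold 40 h → overtime 18 h 43 min, regular 40 h 0 min.

Regular 40.00 hours, overtime 18.72 hours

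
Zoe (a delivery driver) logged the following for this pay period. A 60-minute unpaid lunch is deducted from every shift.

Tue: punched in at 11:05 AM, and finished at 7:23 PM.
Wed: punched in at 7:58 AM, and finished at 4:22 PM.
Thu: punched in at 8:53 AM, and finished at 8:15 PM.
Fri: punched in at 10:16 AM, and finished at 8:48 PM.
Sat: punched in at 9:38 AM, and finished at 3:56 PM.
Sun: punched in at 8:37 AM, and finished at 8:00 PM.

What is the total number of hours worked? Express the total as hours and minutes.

Tue: 11:05 AM–7:23 PM = 8 h 18 min; less 60 min break → 7 h 18 min
Wed: 7:58 AM–4:22 PM = 8 h 24 min; less 60 min break → 7 h 24 min
Thu: 8:53 AM–8:15 PM = 11 h 22 min; less 60 min break → 10 h 22 min
Fri: 10:16 AM–8:48 PM = 10 h 32 min; less 60 min break → 9 h 32 min
Sat: 9:38 AM–3:56 PM = 6 h 18 min; less 60 min break → 5 h 18 min
Sun: 8:37 AM–8:00 PM = 11 h 23 min; less 60 min break → 10 h 23 min
Total: 7 h 18 min + 7 h 24 min + 10 h 22 min + 9 h 32 min + 5 h 18 min + 10 h 23 min = 50 h 17 min.

50 h 17 min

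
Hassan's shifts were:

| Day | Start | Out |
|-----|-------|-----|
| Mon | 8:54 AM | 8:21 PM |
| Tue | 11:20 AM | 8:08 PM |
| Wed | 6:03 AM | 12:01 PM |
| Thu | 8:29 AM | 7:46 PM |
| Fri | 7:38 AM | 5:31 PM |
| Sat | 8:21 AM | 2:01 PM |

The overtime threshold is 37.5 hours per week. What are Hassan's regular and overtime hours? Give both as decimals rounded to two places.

Mon: 8:54 AM–8:21 PM = 11 h 27 min
Tue: 11:20 AM–8:08 PM = 8 h 48 min
Wed: 6:03 AM–12:01 PM = 5 h 58 min
Thu: 8:29 AM–7:46 PM = 11 h 17 min
Fri: 7:38 AM–5:31 PM = 9 h 53 min
Sat: 8:21 AM–2:01 PM = 5 h 40 min
Total worked: 53 h 3 min = 53.05 h.
Threshold 37.5 h → overtime 15 h 33 min, regular 37 h 30 min.

Regular 37.50 hours, overtime 15.55 hours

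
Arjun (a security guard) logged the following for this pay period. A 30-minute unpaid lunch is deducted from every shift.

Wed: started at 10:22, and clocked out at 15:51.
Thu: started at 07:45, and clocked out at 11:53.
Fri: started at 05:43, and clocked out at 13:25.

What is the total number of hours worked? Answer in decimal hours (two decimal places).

15.82 hours

Wed: 10:22–15:51 = 5 h 29 min; less 30 min break → 4 h 59 min
Thu: 07:45–11:53 = 4 h 8 min; less 30 min break → 3 h 38 min
Fri: 05:43–13:25 = 7 h 42 min; less 30 min break → 7 h 12 min
Total: 4 h 59 min + 3 h 38 min + 7 h 12 min = 15 h 49 min.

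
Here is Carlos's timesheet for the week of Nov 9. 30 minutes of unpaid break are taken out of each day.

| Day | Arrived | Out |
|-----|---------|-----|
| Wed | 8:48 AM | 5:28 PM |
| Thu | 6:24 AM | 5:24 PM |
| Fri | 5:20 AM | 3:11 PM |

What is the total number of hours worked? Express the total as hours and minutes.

28 h 1 min

Wed: 8:48 AM–5:28 PM = 8 h 40 min; less 30 min break → 8 h 10 min
Thu: 6:24 AM–5:24 PM = 11 h 0 min; less 30 min break → 10 h 30 min
Fri: 5:20 AM–3:11 PM = 9 h 51 min; less 30 min break → 9 h 21 min
Total: 8 h 10 min + 10 h 30 min + 9 h 21 min = 28 h 1 min.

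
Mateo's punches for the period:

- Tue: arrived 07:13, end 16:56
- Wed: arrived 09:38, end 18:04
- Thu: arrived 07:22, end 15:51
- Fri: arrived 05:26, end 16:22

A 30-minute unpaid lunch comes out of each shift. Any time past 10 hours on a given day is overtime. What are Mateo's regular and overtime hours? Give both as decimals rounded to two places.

Tue: 07:13–16:56 = 9 h 43 min; less 30 min break → 9 h 13 min
Wed: 09:38–18:04 = 8 h 26 min; less 30 min break → 7 h 56 min
Thu: 07:22–15:51 = 8 h 29 min; less 30 min break → 7 h 59 min
Fri: 05:26–16:22 = 10 h 56 min; less 30 min break → 10 h 26 min
Tue reg 9 h 13 min / OT 0 h 0 min; Wed reg 7 h 56 min / OT 0 h 0 min; Thu reg 7 h 59 min / OT 0 h 0 min; Fri reg 10 h 0 min / OT 0 h 26 min.
Totals: regular 35 h 8 min, overtime 0 h 26 min.

Regular 35.13 hours, overtime 0.43 hours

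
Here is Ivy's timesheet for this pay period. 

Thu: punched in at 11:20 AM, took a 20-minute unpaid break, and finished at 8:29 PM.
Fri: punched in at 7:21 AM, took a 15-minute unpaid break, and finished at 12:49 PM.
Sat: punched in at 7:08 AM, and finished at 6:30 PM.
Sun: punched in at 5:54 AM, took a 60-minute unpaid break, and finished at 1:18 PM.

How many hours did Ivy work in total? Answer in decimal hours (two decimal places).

31.80 hours

Thu: 11:20 AM–8:29 PM = 9 h 9 min; less 20 min break → 8 h 49 min
Fri: 7:21 AM–12:49 PM = 5 h 28 min; less 15 min break → 5 h 13 min
Sat: 7:08 AM–6:30 PM = 11 h 22 min
Sun: 5:54 AM–1:18 PM = 7 h 24 min; less 60 min break → 6 h 24 min
Total: 8 h 49 min + 5 h 13 min + 11 h 22 min + 6 h 24 min = 31 h 48 min.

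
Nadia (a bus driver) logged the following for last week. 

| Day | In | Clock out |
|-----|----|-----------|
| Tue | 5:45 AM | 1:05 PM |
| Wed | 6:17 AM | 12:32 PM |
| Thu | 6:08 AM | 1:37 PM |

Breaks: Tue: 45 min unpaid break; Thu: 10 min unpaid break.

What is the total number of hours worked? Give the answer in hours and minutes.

Tue: 5:45 AM–1:05 PM = 7 h 20 min; less 45 min break → 6 h 35 min
Wed: 6:17 AM–12:32 PM = 6 h 15 min
Thu: 6:08 AM–1:37 PM = 7 h 29 min; less 10 min break → 7 h 19 min
Total: 6 h 35 min + 6 h 15 min + 7 h 19 min = 20 h 9 min.

20 h 9 min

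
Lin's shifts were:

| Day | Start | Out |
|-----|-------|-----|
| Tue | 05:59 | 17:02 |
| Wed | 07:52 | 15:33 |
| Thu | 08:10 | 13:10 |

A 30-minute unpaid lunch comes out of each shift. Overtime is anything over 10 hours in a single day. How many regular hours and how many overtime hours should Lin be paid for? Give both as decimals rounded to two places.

Regular 21.68 hours, overtime 0.55 hours

Tue: 05:59–17:02 = 11 h 3 min; less 30 min break → 10 h 33 min
Wed: 07:52–15:33 = 7 h 41 min; less 30 min break → 7 h 11 min
Thu: 08:10–13:10 = 5 h 0 min; less 30 min break → 4 h 30 min
Tue reg 10 h 0 min / OT 0 h 33 min; Wed reg 7 h 11 min / OT 0 h 0 min; Thu reg 4 h 30 min / OT 0 h 0 min.
Totals: regular 21 h 41 min, overtime 0 h 33 min.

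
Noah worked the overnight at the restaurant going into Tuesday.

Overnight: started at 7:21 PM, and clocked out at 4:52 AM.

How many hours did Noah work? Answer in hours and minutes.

Overnight: 7:21 PM → midnight = 4 h 39 min; midnight → 4:52 AM = 4 h 52 min; span 9 h 31 min

9 h 31 min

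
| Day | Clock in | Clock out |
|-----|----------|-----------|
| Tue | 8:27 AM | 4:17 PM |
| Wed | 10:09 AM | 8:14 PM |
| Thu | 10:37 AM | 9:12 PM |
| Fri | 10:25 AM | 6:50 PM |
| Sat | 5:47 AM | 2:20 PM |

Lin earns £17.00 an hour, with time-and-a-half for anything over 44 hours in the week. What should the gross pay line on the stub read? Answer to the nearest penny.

Tue: 8:27 AM–4:17 PM = 7 h 50 min
Wed: 10:09 AM–8:14 PM = 10 h 5 min
Thu: 10:37 AM–9:12 PM = 10 h 35 min
Fri: 10:25 AM–6:50 PM = 8 h 25 min
Sat: 5:47 AM–2:20 PM = 8 h 33 min
Total worked: 45 h 28 min = 2728 min.
Regular 44 h 0 min = 2640 min at £17.00/h; overtime 1 h 28 min = 88 min at £25.50/h.
Pay = (2640 × £17.00 + 88 × £25.50) ÷ 60 = £785.40.

£785.40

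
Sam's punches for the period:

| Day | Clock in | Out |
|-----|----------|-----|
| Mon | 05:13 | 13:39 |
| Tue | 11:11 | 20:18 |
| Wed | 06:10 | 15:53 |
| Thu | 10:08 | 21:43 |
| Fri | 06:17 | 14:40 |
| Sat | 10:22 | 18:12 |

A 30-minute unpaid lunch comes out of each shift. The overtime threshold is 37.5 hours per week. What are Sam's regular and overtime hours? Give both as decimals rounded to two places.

Mon: 05:13–13:39 = 8 h 26 min; less 30 min break → 7 h 56 min
Tue: 11:11–20:18 = 9 h 7 min; less 30 min break → 8 h 37 min
Wed: 06:10–15:53 = 9 h 43 min; less 30 min break → 9 h 13 min
Thu: 10:08–21:43 = 11 h 35 min; less 30 min break → 11 h 5 min
Fri: 06:17–14:40 = 8 h 23 min; less 30 min break → 7 h 53 min
Sat: 10:22–18:12 = 7 h 50 min; less 30 min break → 7 h 20 min
Total worked: 52 h 4 min = 52.07 h.
Threshold 37.5 h → overtime 14 h 34 min, regular 37 h 30 min.

Regular 37.50 hours, overtime 14.57 hours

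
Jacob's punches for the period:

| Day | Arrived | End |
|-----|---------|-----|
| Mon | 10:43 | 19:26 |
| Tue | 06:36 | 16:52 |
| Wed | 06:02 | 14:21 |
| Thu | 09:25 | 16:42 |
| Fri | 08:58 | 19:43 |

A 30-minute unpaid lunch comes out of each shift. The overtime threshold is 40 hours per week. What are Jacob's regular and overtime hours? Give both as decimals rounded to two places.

Regular 40.00 hours, overtime 2.83 hours

Mon: 10:43–19:26 = 8 h 43 min; less 30 min break → 8 h 13 min
Tue: 06:36–16:52 = 10 h 16 min; less 30 min break → 9 h 46 min
Wed: 06:02–14:21 = 8 h 19 min; less 30 min break → 7 h 49 min
Thu: 09:25–16:42 = 7 h 17 min; less 30 min break → 6 h 47 min
Fri: 08:58–19:43 = 10 h 45 min; less 30 min break → 10 h 15 min
Total worked: 42 h 50 min = 42.83 h.
Threshold 40 h → overtime 2 h 50 min, regular 40 h 0 min.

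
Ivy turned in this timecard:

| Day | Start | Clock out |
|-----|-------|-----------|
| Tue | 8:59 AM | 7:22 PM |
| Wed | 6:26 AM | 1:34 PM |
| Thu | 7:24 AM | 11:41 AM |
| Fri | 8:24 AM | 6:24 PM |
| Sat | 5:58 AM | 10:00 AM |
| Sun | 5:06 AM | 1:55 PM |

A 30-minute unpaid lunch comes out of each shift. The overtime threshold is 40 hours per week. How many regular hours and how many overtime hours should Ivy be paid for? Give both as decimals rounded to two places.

Tue: 8:59 AM–7:22 PM = 10 h 23 min; less 30 min break → 9 h 53 min
Wed: 6:26 AM–1:34 PM = 7 h 8 min; less 30 min break → 6 h 38 min
Thu: 7:24 AM–11:41 AM = 4 h 17 min; less 30 min break → 3 h 47 min
Fri: 8:24 AM–6:24 PM = 10 h 0 min; less 30 min break → 9 h 30 min
Sat: 5:58 AM–10:00 AM = 4 h 2 min; less 30 min break → 3 h 32 min
Sun: 5:06 AM–1:55 PM = 8 h 49 min; less 30 min break → 8 h 19 min
Total worked: 41 h 39 min = 41.65 h.
Threshold 40 h → overtime 1 h 39 min, regular 40 h 0 min.

Regular 40.00 hours, overtime 1.65 hours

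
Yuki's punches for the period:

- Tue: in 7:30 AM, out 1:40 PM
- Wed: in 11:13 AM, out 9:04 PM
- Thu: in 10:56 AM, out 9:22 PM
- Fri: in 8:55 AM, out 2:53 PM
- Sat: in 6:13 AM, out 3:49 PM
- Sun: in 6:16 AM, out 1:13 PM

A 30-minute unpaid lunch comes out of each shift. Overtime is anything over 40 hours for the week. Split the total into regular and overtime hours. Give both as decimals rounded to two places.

Tue: 7:30 AM–1:40 PM = 6 h 10 min; less 30 min break → 5 h 40 min
Wed: 11:13 AM–9:04 PM = 9 h 51 min; less 30 min break → 9 h 21 min
Thu: 10:56 AM–9:22 PM = 10 h 26 min; less 30 min break → 9 h 56 min
Fri: 8:55 AM–2:53 PM = 5 h 58 min; less 30 min break → 5 h 28 min
Sat: 6:13 AM–3:49 PM = 9 h 36 min; less 30 min break → 9 h 6 min
Sun: 6:16 AM–1:13 PM = 6 h 57 min; less 30 min break → 6 h 27 min
Total worked: 45 h 58 min = 45.97 h.
Threshold 40 h → overtime 5 h 58 min, regular 40 h 0 min.

Regular 40.00 hours, overtime 5.97 hours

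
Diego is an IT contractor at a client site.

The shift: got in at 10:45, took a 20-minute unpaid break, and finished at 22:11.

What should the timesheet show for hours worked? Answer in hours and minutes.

The shift: 10:45–22:11 = 11 h 26 min; less 20 min break → 11 h 6 min

11 h 6 min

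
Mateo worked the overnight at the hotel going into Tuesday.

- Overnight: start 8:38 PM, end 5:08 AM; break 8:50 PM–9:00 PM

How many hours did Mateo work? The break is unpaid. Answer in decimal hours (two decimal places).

Overnight: 8:38 PM → midnight = 3 h 22 min; midnight → 5:08 AM = 5 h 8 min; span 8 h 30 min; less 10 min break → 8 h 20 min

8.33 hours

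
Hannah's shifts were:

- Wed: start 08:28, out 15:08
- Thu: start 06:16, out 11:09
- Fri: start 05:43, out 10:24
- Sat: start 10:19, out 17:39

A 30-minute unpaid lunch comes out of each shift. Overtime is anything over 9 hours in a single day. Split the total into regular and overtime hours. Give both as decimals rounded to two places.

Wed: 08:28–15:08 = 6 h 40 min; less 30 min break → 6 h 10 min
Thu: 06:16–11:09 = 4 h 53 min; less 30 min break → 4 h 23 min
Fri: 05:43–10:24 = 4 h 41 min; less 30 min break → 4 h 11 min
Sat: 10:19–17:39 = 7 h 20 min; less 30 min break → 6 h 50 min
Wed reg 6 h 10 min / OT 0 h 0 min; Thu reg 4 h 23 min / OT 0 h 0 min; Fri reg 4 h 11 min / OT 0 h 0 min; Sat reg 6 h 50 min / OT 0 h 0 min.
Totals: regular 21 h 34 min, overtime 0 h 0 min.

Regular 21.57 hours, overtime 0.00 hours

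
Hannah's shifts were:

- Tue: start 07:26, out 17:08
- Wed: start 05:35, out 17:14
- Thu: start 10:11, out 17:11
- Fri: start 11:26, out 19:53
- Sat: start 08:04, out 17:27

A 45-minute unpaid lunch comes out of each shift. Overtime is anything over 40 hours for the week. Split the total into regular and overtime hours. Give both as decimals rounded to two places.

Tue: 07:26–17:08 = 9 h 42 min; less 45 min break → 8 h 57 min
Wed: 05:35–17:14 = 11 h 39 min; less 45 min break → 10 h 54 min
Thu: 10:11–17:11 = 7 h 0 min; less 45 min break → 6 h 15 min
Fri: 11:26–19:53 = 8 h 27 min; less 45 min break → 7 h 42 min
Sat: 08:04–17:27 = 9 h 23 min; less 45 min break → 8 h 38 min
Total worked: 42 h 26 min = 42.43 h.
Threshold 40 h → overtime 2 h 26 min, regular 40 h 0 min.

Regular 40.00 hours, overtime 2.43 hours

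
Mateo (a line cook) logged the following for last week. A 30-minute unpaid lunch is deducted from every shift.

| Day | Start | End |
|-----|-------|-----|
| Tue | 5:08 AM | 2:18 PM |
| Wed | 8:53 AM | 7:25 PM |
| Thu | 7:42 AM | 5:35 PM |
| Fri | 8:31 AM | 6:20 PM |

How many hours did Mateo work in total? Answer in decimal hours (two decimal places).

Tue: 5:08 AM–2:18 PM = 9 h 10 min; less 30 min break → 8 h 40 min
Wed: 8:53 AM–7:25 PM = 10 h 32 min; less 30 min break → 10 h 2 min
Thu: 7:42 AM–5:35 PM = 9 h 53 min; less 30 min break → 9 h 23 min
Fri: 8:31 AM–6:20 PM = 9 h 49 min; less 30 min break → 9 h 19 min
Total: 8 h 40 min + 10 h 2 min + 9 h 23 min + 9 h 19 min = 37 h 24 min.

37.40 hours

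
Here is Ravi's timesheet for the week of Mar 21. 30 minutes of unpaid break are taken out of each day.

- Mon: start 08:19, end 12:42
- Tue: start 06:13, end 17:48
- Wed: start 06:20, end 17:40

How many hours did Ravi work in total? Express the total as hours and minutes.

25 h 48 min

Mon: 08:19–12:42 = 4 h 23 min; less 30 min break → 3 h 53 min
Tue: 06:13–17:48 = 11 h 35 min; less 30 min break → 11 h 5 min
Wed: 06:20–17:40 = 11 h 20 min; less 30 min break → 10 h 50 min
Total: 3 h 53 min + 11 h 5 min + 10 h 50 min = 25 h 48 min.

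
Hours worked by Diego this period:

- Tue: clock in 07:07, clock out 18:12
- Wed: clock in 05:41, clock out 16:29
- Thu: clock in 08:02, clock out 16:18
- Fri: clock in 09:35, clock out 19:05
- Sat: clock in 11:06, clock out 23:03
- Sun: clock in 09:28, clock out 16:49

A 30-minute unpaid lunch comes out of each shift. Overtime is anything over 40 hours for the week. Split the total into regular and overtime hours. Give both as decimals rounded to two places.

Regular 40.00 hours, overtime 15.95 hours

Tue: 07:07–18:12 = 11 h 5 min; less 30 min break → 10 h 35 min
Wed: 05:41–16:29 = 10 h 48 min; less 30 min break → 10 h 18 min
Thu: 08:02–16:18 = 8 h 16 min; less 30 min break → 7 h 46 min
Fri: 09:35–19:05 = 9 h 30 min; less 30 min break → 9 h 0 min
Sat: 11:06–23:03 = 11 h 57 min; less 30 min break → 11 h 27 min
Sun: 09:28–16:49 = 7 h 21 min; less 30 min break → 6 h 51 min
Total worked: 55 h 57 min = 55.95 h.
Threshold 40 h → overtime 15 h 57 min, regular 40 h 0 min.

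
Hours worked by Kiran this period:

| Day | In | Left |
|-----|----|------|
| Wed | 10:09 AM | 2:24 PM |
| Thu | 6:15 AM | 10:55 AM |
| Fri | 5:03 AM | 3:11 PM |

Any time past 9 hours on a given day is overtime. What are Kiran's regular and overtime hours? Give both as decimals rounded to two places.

Regular 17.92 hours, overtime 1.13 hours

Wed: 10:09 AM–2:24 PM = 4 h 15 min
Thu: 6:15 AM–10:55 AM = 4 h 40 min
Fri: 5:03 AM–3:11 PM = 10 h 8 min
Wed reg 4 h 15 min / OT 0 h 0 min; Thu reg 4 h 40 min / OT 0 h 0 min; Fri reg 9 h 0 min / OT 1 h 8 min.
Totals: regular 17 h 55 min, overtime 1 h 8 min.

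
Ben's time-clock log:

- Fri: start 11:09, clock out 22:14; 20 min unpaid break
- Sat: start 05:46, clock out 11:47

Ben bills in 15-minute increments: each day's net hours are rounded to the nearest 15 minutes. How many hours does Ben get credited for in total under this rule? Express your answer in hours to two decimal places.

Fri: 11:09–22:14 = 11 h 5 min − 20 min = 10 h 45 min → rounds to 10 h 45 min
Sat: 05:46–11:47 = 6 h 1 min → rounds to 6 h 0 min
Total credited: 16 h 45 min.

16.75 hours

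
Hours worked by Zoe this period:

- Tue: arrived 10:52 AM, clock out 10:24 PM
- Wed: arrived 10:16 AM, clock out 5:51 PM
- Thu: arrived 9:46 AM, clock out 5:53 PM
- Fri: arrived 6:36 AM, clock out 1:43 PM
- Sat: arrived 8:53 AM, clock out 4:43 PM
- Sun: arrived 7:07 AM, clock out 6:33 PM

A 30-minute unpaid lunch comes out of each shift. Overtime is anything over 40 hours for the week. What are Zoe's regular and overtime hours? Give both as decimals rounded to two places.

Tue: 10:52 AM–10:24 PM = 11 h 32 min; less 30 min break → 11 h 2 min
Wed: 10:16 AM–5:51 PM = 7 h 35 min; less 30 min break → 7 h 5 min
Thu: 9:46 AM–5:53 PM = 8 h 7 min; less 30 min break → 7 h 37 min
Fri: 6:36 AM–1:43 PM = 7 h 7 min; less 30 min break → 6 h 37 min
Sat: 8:53 AM–4:43 PM = 7 h 50 min; less 30 min break → 7 h 20 min
Sun: 7:07 AM–6:33 PM = 11 h 26 min; less 30 min break → 10 h 56 min
Total worked: 50 h 37 min = 50.62 h.
Threshold 40 h → overtime 10 h 37 min, regular 40 h 0 min.

Regular 40.00 hours, overtime 10.62 hours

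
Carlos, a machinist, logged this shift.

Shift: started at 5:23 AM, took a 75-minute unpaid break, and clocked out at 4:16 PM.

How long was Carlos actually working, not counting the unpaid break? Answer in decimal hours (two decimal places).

9.63 hours

Shift: 5:23 AM–4:16 PM = 10 h 53 min; less 75 min break → 9 h 38 min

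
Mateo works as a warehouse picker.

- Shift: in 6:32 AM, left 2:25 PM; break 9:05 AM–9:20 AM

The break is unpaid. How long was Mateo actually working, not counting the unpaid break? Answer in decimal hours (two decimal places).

7.63 hours

Shift: 6:32 AM–2:25 PM = 7 h 53 min; less 15 min break → 7 h 38 min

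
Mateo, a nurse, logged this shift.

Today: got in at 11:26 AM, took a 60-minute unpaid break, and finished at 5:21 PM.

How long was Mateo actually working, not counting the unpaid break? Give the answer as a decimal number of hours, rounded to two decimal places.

4.92 hours

Today: 11:26 AM–5:21 PM = 5 h 55 min; less 60 min break → 4 h 55 min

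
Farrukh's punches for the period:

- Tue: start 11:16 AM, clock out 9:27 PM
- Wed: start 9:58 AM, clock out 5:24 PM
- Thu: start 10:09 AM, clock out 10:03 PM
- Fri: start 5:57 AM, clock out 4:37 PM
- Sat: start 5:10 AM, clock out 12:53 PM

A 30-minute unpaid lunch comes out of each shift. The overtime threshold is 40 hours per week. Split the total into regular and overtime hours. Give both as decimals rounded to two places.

Regular 40.00 hours, overtime 5.40 hours

Tue: 11:16 AM–9:27 PM = 10 h 11 min; less 30 min break → 9 h 41 min
Wed: 9:58 AM–5:24 PM = 7 h 26 min; less 30 min break → 6 h 56 min
Thu: 10:09 AM–10:03 PM = 11 h 54 min; less 30 min break → 11 h 24 min
Fri: 5:57 AM–4:37 PM = 10 h 40 min; less 30 min break → 10 h 10 min
Sat: 5:10 AM–12:53 PM = 7 h 43 min; less 30 min break → 7 h 13 min
Total worked: 45 h 24 min = 45.40 h.
Threshold 40 h → overtime 5 h 24 min, regular 40 h 0 min.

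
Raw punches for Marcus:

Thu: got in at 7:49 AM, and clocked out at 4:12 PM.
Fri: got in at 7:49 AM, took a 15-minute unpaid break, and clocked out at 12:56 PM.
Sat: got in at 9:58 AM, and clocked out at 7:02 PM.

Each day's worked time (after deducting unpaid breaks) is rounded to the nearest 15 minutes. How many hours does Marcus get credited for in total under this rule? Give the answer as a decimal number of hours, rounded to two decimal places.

Thu: 7:49 AM–4:12 PM = 8 h 23 min → rounds to 8 h 30 min
Fri: 7:49 AM–12:56 PM = 5 h 7 min − 15 min = 4 h 52 min → rounds to 4 h 45 min
Sat: 9:58 AM–7:02 PM = 9 h 4 min → rounds to 9 h 0 min
Total credited: 22 h 15 min.

22.25 hours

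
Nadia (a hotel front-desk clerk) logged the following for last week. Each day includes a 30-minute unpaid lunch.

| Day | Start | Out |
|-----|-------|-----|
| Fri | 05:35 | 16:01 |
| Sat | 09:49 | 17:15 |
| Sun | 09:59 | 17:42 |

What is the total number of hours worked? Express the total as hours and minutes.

24 h 5 min

Fri: 05:35–16:01 = 10 h 26 min; less 30 min break → 9 h 56 min
Sat: 09:49–17:15 = 7 h 26 min; less 30 min break → 6 h 56 min
Sun: 09:59–17:42 = 7 h 43 min; less 30 min break → 7 h 13 min
Total: 9 h 56 min + 6 h 56 min + 7 h 13 min = 24 h 5 min.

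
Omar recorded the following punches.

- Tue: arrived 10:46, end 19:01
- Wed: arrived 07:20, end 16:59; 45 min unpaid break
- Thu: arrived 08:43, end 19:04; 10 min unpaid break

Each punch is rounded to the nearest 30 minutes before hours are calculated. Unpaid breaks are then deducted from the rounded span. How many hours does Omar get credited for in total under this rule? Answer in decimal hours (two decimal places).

27.08 hours

Tue: in 10:46→11:00, out 19:01→19:00; 8 h 0 min
Wed: in 07:20→07:30, out 16:59→17:00; 9 h 30 min − 45 min = 8 h 45 min
Thu: in 08:43→08:30, out 19:04→19:00; 10 h 30 min − 10 min = 10 h 20 min
Total credited: 27 h 5 min.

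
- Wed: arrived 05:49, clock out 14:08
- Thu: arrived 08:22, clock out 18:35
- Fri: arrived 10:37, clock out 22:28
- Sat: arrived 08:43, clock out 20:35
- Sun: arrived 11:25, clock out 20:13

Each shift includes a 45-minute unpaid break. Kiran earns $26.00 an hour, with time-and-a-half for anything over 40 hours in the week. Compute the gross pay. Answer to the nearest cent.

$1324.70

Wed: 05:49–14:08 = 8 h 19 min; less 45 min break → 7 h 34 min
Thu: 08:22–18:35 = 10 h 13 min; less 45 min break → 9 h 28 min
Fri: 10:37–22:28 = 11 h 51 min; less 45 min break → 11 h 6 min
Sat: 08:43–20:35 = 11 h 52 min; less 45 min break → 11 h 7 min
Sun: 11:25–20:13 = 8 h 48 min; less 45 min break → 8 h 3 min
Total worked: 47 h 18 min = 2838 min.
Regular 40 h 0 min = 2400 min at $26.00/h; overtime 7 h 18 min = 438 min at $39.00/h.
Pay = (2400 × $26.00 + 438 × $39.00) ÷ 60 = $1324.70.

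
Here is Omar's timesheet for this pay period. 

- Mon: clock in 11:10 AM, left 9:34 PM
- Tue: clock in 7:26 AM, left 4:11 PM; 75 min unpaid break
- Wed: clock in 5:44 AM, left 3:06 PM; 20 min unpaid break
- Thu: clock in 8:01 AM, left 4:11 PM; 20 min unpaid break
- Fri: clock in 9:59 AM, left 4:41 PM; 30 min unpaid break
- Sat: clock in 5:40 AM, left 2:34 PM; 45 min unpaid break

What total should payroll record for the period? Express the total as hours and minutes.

Mon: 11:10 AM–9:34 PM = 10 h 24 min
Tue: 7:26 AM–4:11 PM = 8 h 45 min; less 75 min break → 7 h 30 min
Wed: 5:44 AM–3:06 PM = 9 h 22 min; less 20 min break → 9 h 2 min
Thu: 8:01 AM–4:11 PM = 8 h 10 min; less 20 min break → 7 h 50 min
Fri: 9:59 AM–4:41 PM = 6 h 42 min; less 30 min break → 6 h 12 min
Sat: 5:40 AM–2:34 PM = 8 h 54 min; less 45 min break → 8 h 9 min
Total: 10 h 24 min + 7 h 30 min + 9 h 2 min + 7 h 50 min + 6 h 12 min + 8 h 9 min = 49 h 7 min.

49 h 7 min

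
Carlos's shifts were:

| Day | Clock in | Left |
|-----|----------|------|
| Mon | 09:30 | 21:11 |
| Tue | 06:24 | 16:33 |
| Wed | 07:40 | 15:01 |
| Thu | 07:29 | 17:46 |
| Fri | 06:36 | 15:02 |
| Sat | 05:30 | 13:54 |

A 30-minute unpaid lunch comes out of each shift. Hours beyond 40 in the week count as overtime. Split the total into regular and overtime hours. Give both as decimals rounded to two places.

Mon: 09:30–21:11 = 11 h 41 min; less 30 min break → 11 h 11 min
Tue: 06:24–16:33 = 10 h 9 min; less 30 min break → 9 h 39 min
Wed: 07:40–15:01 = 7 h 21 min; less 30 min break → 6 h 51 min
Thu: 07:29–17:46 = 10 h 17 min; less 30 min break → 9 h 47 min
Fri: 06:36–15:02 = 8 h 26 min; less 30 min break → 7 h 56 min
Sat: 05:30–13:54 = 8 h 24 min; less 30 min break → 7 h 54 min
Total worked: 53 h 18 min = 53.30 h.
Threshold 40 h → overtime 13 h 18 min, regular 40 h 0 min.

Regular 40.00 hours, overtime 13.30 hours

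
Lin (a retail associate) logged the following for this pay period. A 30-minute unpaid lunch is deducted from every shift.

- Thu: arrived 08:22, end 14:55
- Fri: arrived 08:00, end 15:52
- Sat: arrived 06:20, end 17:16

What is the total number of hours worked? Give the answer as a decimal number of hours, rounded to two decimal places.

23.85 hours

Thu: 08:22–14:55 = 6 h 33 min; less 30 min break → 6 h 3 min
Fri: 08:00–15:52 = 7 h 52 min; less 30 min break → 7 h 22 min
Sat: 06:20–17:16 = 10 h 56 min; less 30 min break → 10 h 26 min
Total: 6 h 3 min + 7 h 22 min + 10 h 26 min = 23 h 51 min.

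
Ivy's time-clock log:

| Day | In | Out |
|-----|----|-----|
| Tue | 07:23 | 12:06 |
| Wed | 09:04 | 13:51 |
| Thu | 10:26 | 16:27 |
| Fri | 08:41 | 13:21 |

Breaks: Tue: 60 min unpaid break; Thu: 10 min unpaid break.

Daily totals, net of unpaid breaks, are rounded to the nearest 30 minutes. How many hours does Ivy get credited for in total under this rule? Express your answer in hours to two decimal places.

19.00 hours

Tue: 07:23–12:06 = 4 h 43 min − 60 min = 3 h 43 min → rounds to 3 h 30 min
Wed: 09:04–13:51 = 4 h 47 min → rounds to 5 h 0 min
Thu: 10:26–16:27 = 6 h 1 min − 10 min = 5 h 51 min → rounds to 6 h 0 min
Fri: 08:41–13:21 = 4 h 40 min → rounds to 4 h 30 min
Total credited: 19 h 0 min.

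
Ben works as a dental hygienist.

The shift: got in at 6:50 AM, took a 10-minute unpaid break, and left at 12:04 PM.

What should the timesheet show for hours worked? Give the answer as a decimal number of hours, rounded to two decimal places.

The shift: 6:50 AM–12:04 PM = 5 h 14 min; less 10 min break → 5 h 4 min

5.07 hours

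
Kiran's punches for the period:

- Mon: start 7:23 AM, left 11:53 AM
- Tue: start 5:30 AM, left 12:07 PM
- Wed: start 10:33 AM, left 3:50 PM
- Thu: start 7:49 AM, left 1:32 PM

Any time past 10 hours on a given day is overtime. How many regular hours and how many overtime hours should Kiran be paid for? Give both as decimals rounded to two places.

Regular 22.12 hours, overtime 0.00 hours

Mon: 7:23 AM–11:53 AM = 4 h 30 min
Tue: 5:30 AM–12:07 PM = 6 h 37 min
Wed: 10:33 AM–3:50 PM = 5 h 17 min
Thu: 7:49 AM–1:32 PM = 5 h 43 min
Mon reg 4 h 30 min / OT 0 h 0 min; Tue reg 6 h 37 min / OT 0 h 0 min; Wed reg 5 h 17 min / OT 0 h 0 min; Thu reg 5 h 43 min / OT 0 h 0 min.
Totals: regular 22 h 7 min, overtime 0 h 0 min.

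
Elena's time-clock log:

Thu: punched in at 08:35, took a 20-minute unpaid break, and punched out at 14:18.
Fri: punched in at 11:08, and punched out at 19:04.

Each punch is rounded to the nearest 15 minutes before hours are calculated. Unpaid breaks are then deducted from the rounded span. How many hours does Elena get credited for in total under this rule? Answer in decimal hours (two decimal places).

Thu: in 08:35→08:30, out 14:18→14:15; 5 h 45 min − 20 min = 5 h 25 min
Fri: in 11:08→11:15, out 19:04→19:00; 7 h 45 min
Total credited: 13 h 10 min.

13.17 hours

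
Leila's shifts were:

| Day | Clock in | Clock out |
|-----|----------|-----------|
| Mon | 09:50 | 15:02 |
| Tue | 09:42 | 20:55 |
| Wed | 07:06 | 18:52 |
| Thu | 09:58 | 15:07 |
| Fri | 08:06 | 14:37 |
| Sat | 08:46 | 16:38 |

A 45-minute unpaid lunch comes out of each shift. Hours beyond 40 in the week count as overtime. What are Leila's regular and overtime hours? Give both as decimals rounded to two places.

Mon: 09:50–15:02 = 5 h 12 min; less 45 min break → 4 h 27 min
Tue: 09:42–20:55 = 11 h 13 min; less 45 min break → 10 h 28 min
Wed: 07:06–18:52 = 11 h 46 min; less 45 min break → 11 h 1 min
Thu: 09:58–15:07 = 5 h 9 min; less 45 min break → 4 h 24 min
Fri: 08:06–14:37 = 6 h 31 min; less 45 min break → 5 h 46 min
Sat: 08:46–16:38 = 7 h 52 min; less 45 min break → 7 h 7 min
Total worked: 43 h 13 min = 43.22 h.
Threshold 40 h → overtime 3 h 13 min, regular 40 h 0 min.

Regular 40.00 hours, overtime 3.22 hours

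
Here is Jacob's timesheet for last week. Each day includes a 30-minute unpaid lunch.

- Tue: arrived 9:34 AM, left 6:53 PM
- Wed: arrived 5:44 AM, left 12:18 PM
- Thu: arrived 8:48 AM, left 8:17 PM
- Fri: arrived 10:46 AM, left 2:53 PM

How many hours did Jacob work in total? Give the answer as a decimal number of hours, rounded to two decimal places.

29.48 hours

Tue: 9:34 AM–6:53 PM = 9 h 19 min; less 30 min break → 8 h 49 min
Wed: 5:44 AM–12:18 PM = 6 h 34 min; less 30 min break → 6 h 4 min
Thu: 8:48 AM–8:17 PM = 11 h 29 min; less 30 min break → 10 h 59 min
Fri: 10:46 AM–2:53 PM = 4 h 7 min; less 30 min break → 3 h 37 min
Total: 8 h 49 min + 6 h 4 min + 10 h 59 min + 3 h 37 min = 29 h 29 min.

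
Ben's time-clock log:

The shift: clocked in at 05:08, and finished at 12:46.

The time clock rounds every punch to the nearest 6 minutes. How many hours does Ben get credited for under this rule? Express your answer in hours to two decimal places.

7.70 hours

The shift: in 05:08→05:06, out 12:46→12:48; 7 h 42 min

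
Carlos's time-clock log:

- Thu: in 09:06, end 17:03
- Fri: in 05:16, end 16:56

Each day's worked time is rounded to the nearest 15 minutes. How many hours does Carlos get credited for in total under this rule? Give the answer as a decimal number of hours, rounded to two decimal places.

19.75 hours

Thu: 09:06–17:03 = 7 h 57 min → rounds to 8 h 0 min
Fri: 05:16–16:56 = 11 h 40 min → rounds to 11 h 45 min
Total credited: 19 h 45 min.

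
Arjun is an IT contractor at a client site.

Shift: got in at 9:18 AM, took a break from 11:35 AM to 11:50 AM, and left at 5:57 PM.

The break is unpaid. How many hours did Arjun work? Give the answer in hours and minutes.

Shift: 9:18 AM–5:57 PM = 8 h 39 min; less 15 min break → 8 h 24 min

8 h 24 min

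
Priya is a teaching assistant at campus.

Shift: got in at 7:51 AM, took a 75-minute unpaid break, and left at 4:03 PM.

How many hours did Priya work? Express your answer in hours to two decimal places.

Shift: 7:51 AM–4:03 PM = 8 h 12 min; less 75 min break → 6 h 57 min

6.95 hours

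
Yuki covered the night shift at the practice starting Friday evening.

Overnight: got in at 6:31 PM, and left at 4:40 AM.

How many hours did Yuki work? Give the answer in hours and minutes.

Overnight: 6:31 PM → midnight = 5 h 29 min; midnight → 4:40 AM = 4 h 40 min; span 10 h 9 min

10 h 9 min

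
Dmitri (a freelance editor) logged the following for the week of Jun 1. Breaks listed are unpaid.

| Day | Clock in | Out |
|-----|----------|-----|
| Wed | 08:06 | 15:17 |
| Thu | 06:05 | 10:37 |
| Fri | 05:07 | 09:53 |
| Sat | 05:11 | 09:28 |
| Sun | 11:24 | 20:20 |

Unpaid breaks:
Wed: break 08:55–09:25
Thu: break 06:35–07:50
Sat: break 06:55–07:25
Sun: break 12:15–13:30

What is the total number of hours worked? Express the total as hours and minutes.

Wed: 08:06–15:17 = 7 h 11 min; less 30 min break → 6 h 41 min
Thu: 06:05–10:37 = 4 h 32 min; less 75 min break → 3 h 17 min
Fri: 05:07–09:53 = 4 h 46 min
Sat: 05:11–09:28 = 4 h 17 min; less 30 min break → 3 h 47 min
Sun: 11:24–20:20 = 8 h 56 min; less 75 min break → 7 h 41 min
Total: 6 h 41 min + 3 h 17 min + 4 h 46 min + 3 h 47 min + 7 h 41 min = 26 h 12 min.

26 h 12 min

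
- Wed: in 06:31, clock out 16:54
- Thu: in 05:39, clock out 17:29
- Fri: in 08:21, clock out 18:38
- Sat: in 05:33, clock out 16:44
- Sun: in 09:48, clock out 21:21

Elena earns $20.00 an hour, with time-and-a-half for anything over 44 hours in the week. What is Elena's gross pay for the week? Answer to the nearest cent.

Wed: 06:31–16:54 = 10 h 23 min
Thu: 05:39–17:29 = 11 h 50 min
Fri: 08:21–18:38 = 10 h 17 min
Sat: 05:33–16:44 = 11 h 11 min
Sun: 09:48–21:21 = 11 h 33 min
Total worked: 55 h 14 min = 3314 min.
Regular 44 h 0 min = 2640 min at $20.00/h; overtime 11 h 14 min = 674 min at $30.00/h.
Pay = (2640 × $20.00 + 674 × $30.00) ÷ 60 = $1217.00.

$1217.00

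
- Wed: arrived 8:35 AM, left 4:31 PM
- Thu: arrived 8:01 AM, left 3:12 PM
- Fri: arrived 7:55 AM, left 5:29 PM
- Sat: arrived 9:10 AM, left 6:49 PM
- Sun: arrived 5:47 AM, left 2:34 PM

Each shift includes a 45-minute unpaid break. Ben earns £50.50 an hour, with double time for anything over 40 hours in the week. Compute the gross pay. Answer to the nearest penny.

Wed: 8:35 AM–4:31 PM = 7 h 56 min; less 45 min break → 7 h 11 min
Thu: 8:01 AM–3:12 PM = 7 h 11 min; less 45 min break → 6 h 26 min
Fri: 7:55 AM–5:29 PM = 9 h 34 min; less 45 min break → 8 h 49 min
Sat: 9:10 AM–6:49 PM = 9 h 39 min; less 45 min break → 8 h 54 min
Sun: 5:47 AM–2:34 PM = 8 h 47 min; less 45 min break → 8 h 2 min
Total worked: 39 h 22 min = 2362 min.
Regular 39 h 22 min = 2362 min at £50.50/h; overtime 0 h 0 min = 0 min at £101.00/h.
Pay = (2362 × £50.50 + 0 × £101.00) ÷ 60 = £1988.02.

£1988.02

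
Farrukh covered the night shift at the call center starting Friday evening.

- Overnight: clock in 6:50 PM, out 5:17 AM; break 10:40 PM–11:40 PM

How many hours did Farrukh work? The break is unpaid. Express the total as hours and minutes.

Overnight: 6:50 PM → midnight = 5 h 10 min; midnight → 5:17 AM = 5 h 17 min; span 10 h 27 min; less 60 min break → 9 h 27 min

9 h 27 min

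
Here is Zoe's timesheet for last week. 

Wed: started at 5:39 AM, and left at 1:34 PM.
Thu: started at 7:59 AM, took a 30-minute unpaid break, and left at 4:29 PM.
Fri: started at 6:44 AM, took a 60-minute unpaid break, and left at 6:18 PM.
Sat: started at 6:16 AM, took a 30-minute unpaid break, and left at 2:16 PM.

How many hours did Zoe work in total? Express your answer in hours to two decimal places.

33.98 hours

Wed: 5:39 AM–1:34 PM = 7 h 55 min
Thu: 7:59 AM–4:29 PM = 8 h 30 min; less 30 min break → 8 h 0 min
Fri: 6:44 AM–6:18 PM = 11 h 34 min; less 60 min break → 10 h 34 min
Sat: 6:16 AM–2:16 PM = 8 h 0 min; less 30 min break → 7 h 30 min
Total: 7 h 55 min + 8 h 0 min + 10 h 34 min + 7 h 30 min = 33 h 59 min.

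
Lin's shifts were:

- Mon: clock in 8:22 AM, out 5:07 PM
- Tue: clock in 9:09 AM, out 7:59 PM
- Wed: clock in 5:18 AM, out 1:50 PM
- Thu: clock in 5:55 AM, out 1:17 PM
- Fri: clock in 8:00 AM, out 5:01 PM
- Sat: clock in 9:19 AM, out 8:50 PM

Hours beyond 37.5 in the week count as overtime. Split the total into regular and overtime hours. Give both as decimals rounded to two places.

Regular 37.50 hours, overtime 18.52 hours

Mon: 8:22 AM–5:07 PM = 8 h 45 min
Tue: 9:09 AM–7:59 PM = 10 h 50 min
Wed: 5:18 AM–1:50 PM = 8 h 32 min
Thu: 5:55 AM–1:17 PM = 7 h 22 min
Fri: 8:00 AM–5:01 PM = 9 h 1 min
Sat: 9:19 AM–8:50 PM = 11 h 31 min
Total worked: 56 h 1 min = 56.02 h.
Threshold 37.5 h → overtime 18 h 31 min, regular 37 h 30 min.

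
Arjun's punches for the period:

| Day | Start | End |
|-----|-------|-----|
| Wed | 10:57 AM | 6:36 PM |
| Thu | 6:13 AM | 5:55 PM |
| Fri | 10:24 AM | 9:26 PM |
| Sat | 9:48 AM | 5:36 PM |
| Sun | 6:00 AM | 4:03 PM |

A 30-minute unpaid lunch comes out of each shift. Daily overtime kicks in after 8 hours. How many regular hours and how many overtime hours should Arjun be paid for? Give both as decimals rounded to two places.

Wed: 10:57 AM–6:36 PM = 7 h 39 min; less 30 min break → 7 h 9 min
Thu: 6:13 AM–5:55 PM = 11 h 42 min; less 30 min break → 11 h 12 min
Fri: 10:24 AM–9:26 PM = 11 h 2 min; less 30 min break → 10 h 32 min
Sat: 9:48 AM–5:36 PM = 7 h 48 min; less 30 min break → 7 h 18 min
Sun: 6:00 AM–4:03 PM = 10 h 3 min; less 30 min break → 9 h 33 min
Wed reg 7 h 9 min / OT 0 h 0 min; Thu reg 8 h 0 min / OT 3 h 12 min; Fri reg 8 h 0 min / OT 2 h 32 min; Sat reg 7 h 18 min / OT 0 h 0 min; Sun reg 8 h 0 min / OT 1 h 33 min.
Totals: regular 38 h 27 min, overtime 7 h 17 min.

Regular 38.45 hours, overtime 7.28 hours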